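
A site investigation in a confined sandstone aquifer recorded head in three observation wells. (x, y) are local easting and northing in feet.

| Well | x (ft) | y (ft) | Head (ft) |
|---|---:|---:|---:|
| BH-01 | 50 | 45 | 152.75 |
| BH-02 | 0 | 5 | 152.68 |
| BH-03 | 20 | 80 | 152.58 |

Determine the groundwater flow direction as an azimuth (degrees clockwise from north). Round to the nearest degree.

With h = a·x + b·y + c and BH-01 as origin, the differences give:
  (-50)·a + (-40)·b = -0.07
  (-30)·a + 35·b = -0.17
Eliminate b (×35 and ×(-40), subtract): -2950·a = -9.250 → a = ∂h/∂x = +0.003136
Back-substitute: b = ∂h/∂y = -0.002169.
Flow direction (−∇h) has components (-0.003136 E, +0.002169 N).
Azimuth = atan2(E, N) = atan2(-0.003136, +0.002169) = 304.7° ≈ 305°.

305°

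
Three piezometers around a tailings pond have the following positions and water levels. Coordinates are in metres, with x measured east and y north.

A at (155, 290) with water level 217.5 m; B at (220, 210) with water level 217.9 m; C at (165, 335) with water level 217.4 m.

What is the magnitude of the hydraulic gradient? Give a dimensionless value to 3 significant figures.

0.00389

Three-point gradient (reference A): Δ to B = (65, -80, +0.4), Δ to C = (10, 45, -0.1).
∂h/∂x = +0.002685, ∂h/∂y = -0.002819 (det = 3725).
|∇h| = √(0.002685² + -0.002819²) = 0.003893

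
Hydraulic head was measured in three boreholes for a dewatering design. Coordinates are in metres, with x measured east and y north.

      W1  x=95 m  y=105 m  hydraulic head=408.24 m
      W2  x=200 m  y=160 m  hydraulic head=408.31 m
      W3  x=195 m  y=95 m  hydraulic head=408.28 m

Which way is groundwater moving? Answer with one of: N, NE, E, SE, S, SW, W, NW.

SW

Taking W1 as reference: W2−W1 = (105, 55, +0.07); W3−W1 = (100, -10, +0.04).
Determinant of the coordinate differences = 105·(-10) − 100·55 = -6550.
∂h/∂x = [(+0.07)·(-10) − (+0.04)·55] / -6550 = +0.0004427
∂h/∂y = [105·(+0.04) − 100·(+0.07)] / -6550 = +0.0004275
Flow = −∇h = (-0.0004427 east, -0.0004275 north), which points southwest.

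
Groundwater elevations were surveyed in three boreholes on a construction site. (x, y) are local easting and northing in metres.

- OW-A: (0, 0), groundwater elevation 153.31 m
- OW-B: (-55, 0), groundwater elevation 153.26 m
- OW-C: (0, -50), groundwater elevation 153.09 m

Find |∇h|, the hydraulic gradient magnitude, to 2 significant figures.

0.0045

∂h/∂x = (153.26 − 153.31) / (-55 − 0) = +0.0009091
∂h/∂y = (153.09 − 153.31) / (-50 − 0) = +0.004400
|∇h| = √(0.0009091² + 0.004400²) = 0.004493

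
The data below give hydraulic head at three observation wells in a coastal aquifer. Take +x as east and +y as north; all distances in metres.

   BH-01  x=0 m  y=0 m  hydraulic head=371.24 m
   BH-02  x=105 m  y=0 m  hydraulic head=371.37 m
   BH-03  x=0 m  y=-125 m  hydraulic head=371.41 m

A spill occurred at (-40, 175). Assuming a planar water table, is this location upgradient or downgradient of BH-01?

∂h/∂x = (371.37 − 371.24) / (105 − 0) = +0.001238
∂h/∂y = (371.41 − 371.24) / (-125 − 0) = -0.001360
Head at (-40, 175) = 371.24 + (+0.001238)·(-40) + (-0.001360)·(175) = 370.95 m.
That is lower than the 371.24 m at BH-01, so the point is downgradient.

downgradient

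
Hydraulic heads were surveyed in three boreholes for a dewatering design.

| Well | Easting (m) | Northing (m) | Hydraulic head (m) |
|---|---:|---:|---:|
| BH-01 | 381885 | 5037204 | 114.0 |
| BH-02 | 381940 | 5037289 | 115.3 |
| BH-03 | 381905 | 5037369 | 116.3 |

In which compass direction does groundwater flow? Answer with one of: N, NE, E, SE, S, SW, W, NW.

Taking BH-01 as reference: BH-02−BH-01 = (55, 85, +1.3); BH-03−BH-01 = (20, 165, +2.3).
Solve a·Δx + b·Δy = Δh: det = 55·165 − 20·85 = 7375.
∂h/∂x = [(+1.3)·165 − (+2.3)·85] / 7375 = +0.002576
∂h/∂y = [55·(+2.3) − 20·(+1.3)] / 7375 = +0.01363
Flow = −∇h = (-0.002576 east, -0.01363 north), which points south.

S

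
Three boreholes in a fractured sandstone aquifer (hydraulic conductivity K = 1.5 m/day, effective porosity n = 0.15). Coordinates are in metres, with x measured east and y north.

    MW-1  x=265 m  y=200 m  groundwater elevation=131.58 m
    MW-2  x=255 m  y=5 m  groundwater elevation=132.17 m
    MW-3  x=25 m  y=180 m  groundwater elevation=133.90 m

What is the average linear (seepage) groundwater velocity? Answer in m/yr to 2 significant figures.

Differences from MW-1: to MW-2 (Δx, Δy, Δh) = (-10, -195, +0.59); to MW-3 = (-240, -20, +2.32).
Solve a·Δx + b·Δy = Δh: det = (-10)·(-20) − (-240)·(-195) = -46600.
∂h/∂x = [(+0.59)·(-20) − (+2.32)·(-195)] / -46600 = -0.009455
∂h/∂y = [(-10)·(+2.32) − (-240)·(+0.59)] / -46600 = -0.002541
|∇h| = √(-0.009455² + -0.002541²) = 0.00979
Seepage velocity v = K·i/n = 1.5 × 0.00979 / 0.15 = 0.0979 m/day = 35.76 m/yr.

36 m/yr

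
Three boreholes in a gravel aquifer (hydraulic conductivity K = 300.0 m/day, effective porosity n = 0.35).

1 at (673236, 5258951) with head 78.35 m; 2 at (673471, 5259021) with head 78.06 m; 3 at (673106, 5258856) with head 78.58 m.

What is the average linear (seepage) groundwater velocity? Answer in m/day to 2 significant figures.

1.3 m/day

Differences from 1: to 2 (Δx, Δy, Δh) = (235, 70, -0.29); to 3 = (-130, -95, +0.23).
Determinant of the coordinate differences = 235·(-95) − (-130)·70 = -13225.
∂h/∂x = [(-0.29)·(-95) − (+0.23)·70] / -13225 = -0.0008658
∂h/∂y = [235·(+0.23) − (-130)·(-0.29)] / -13225 = -0.001236
|∇h| = √(-0.0008658² + -0.001236²) = 0.001509
Seepage velocity v = K·i/n = 300.0 × 0.001509 / 0.35 = 1.293 m/day.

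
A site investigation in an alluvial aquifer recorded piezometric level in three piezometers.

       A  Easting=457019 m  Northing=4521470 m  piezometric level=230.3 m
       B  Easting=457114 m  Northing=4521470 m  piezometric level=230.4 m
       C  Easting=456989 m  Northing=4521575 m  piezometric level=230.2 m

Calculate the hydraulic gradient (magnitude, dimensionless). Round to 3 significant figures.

0.00124

Taking A as reference: B−A = (95, 0, +0.1); C−A = (-30, 105, -0.1).
Determinant of the coordinate differences = 95·105 − (-30)·0 = 9975.
∂h/∂x = [(+0.1)·105 − (-0.1)·0] / 9975 = +0.001053
∂h/∂y = [95·(-0.1) − (-30)·(+0.1)] / 9975 = -0.0006516
|∇h| = √(0.001053² + -0.0006516²) = 0.001238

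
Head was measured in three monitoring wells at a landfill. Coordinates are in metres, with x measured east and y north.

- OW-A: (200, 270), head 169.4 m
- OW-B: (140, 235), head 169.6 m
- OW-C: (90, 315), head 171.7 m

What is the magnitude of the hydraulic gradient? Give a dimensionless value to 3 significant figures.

Differences from OW-A: to OW-B (Δx, Δy, Δh) = (-60, -35, +0.2); to OW-C = (-110, 45, +2.3).
Solve a·Δx + b·Δy = Δh: det = (-60)·45 − (-110)·(-35) = -6550.
∂h/∂x = [(+0.2)·45 − (+2.3)·(-35)] / -6550 = -0.01366
∂h/∂y = [(-60)·(+2.3) − (-110)·(+0.2)] / -6550 = +0.01771
|∇h| = √(-0.01366² + 0.01771²) = 0.02237

0.0224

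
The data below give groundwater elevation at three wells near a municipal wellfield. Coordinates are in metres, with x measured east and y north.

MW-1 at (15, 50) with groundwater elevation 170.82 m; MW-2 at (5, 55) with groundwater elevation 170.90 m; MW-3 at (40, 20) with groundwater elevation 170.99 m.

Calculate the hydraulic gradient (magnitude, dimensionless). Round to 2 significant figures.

0.028

Taking MW-1 as reference: MW-2−MW-1 = (-10, 5, +0.08); MW-3−MW-1 = (25, -30, +0.17).
Determinant of the coordinate differences = (-10)·(-30) − 25·5 = 175.
∂h/∂x = [(+0.08)·(-30) − (+0.17)·5] / 175 = -0.01857
∂h/∂y = [(-10)·(+0.17) − 25·(+0.08)] / 175 = -0.02114
|∇h| = √(-0.01857² + -0.02114²) = 0.02814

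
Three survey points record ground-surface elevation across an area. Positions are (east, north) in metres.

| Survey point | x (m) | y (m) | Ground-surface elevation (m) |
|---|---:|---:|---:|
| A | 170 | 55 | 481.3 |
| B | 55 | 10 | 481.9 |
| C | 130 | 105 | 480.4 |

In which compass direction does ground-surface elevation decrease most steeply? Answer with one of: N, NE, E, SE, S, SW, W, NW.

Taking A as reference: B−A = (-115, -45, +0.6); C−A = (-40, 50, -0.9).
Determinant of the coordinate differences = (-115)·50 − (-40)·(-45) = -7550.
∂z/∂x = [(+0.6)·50 − (-0.9)·(-45)] / -7550 = +0.001391
∂z/∂y = [(-115)·(-0.9) − (-40)·(+0.6)] / -7550 = -0.01689
Steepest decrease is along −∇f = (-0.001391 E, +0.01689 N) → north.

N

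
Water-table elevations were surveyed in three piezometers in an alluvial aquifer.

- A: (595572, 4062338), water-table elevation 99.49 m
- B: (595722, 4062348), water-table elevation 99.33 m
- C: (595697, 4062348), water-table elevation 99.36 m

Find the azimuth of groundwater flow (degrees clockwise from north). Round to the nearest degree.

Three-point gradient (reference A): Δ to B = (150, 10, -0.16), Δ to C = (125, 10, -0.13).
∂h/∂x = -0.001200, ∂h/∂y = +0.002000 (det = 250).
Flow direction (−∇h) has components (+0.001200 E, -0.002000 N).
Azimuth = atan2(E, N) = atan2(+0.001200, -0.002000) = 149.0° ≈ 149°.

149°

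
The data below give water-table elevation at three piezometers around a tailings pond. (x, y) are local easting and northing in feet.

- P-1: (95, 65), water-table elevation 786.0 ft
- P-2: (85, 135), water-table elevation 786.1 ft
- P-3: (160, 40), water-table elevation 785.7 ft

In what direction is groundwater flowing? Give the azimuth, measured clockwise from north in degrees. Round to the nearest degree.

101°

Taking P-1 as reference: P-2−P-1 = (-10, 70, +0.1); P-3−P-1 = (65, -25, -0.3).
Determinant of the coordinate differences = (-10)·(-25) − 65·70 = -4300.
∂h/∂x = [(+0.1)·(-25) − (-0.3)·70] / -4300 = -0.004302
∂h/∂y = [(-10)·(-0.3) − 65·(+0.1)] / -4300 = +0.0008140
Flow direction (−∇h) has components (+0.004302 E, -0.0008140 N).
Azimuth = atan2(E, N) = atan2(+0.004302, -0.0008140) = 100.7° ≈ 101°.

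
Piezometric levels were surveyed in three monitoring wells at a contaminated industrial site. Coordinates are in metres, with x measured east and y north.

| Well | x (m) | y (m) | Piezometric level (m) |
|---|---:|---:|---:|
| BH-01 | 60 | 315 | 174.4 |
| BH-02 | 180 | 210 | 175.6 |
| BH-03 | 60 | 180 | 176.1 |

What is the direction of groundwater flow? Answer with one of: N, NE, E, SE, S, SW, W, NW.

Taking BH-01 as reference: BH-02−BH-01 = (120, -105, +1.2); BH-03−BH-01 = (0, -135, +1.7).
Determinant of the coordinate differences = 120·(-135) − 0·(-105) = -16200.
∂h/∂x = [(+1.2)·(-135) − (+1.7)·(-105)] / -16200 = -0.001019
∂h/∂y = [120·(+1.7) − 0·(+1.2)] / -16200 = -0.01259
Flow = −∇h = (+0.001019 east, +0.01259 north), which points north.

N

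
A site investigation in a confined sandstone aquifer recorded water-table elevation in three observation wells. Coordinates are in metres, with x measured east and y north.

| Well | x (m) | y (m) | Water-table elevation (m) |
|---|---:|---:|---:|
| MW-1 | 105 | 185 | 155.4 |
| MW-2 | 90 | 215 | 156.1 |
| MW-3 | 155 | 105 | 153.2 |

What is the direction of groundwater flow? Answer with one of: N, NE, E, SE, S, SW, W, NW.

E

With h = a·x + b·y + c and MW-1 as origin, the differences give:
  (-15)·a + 30·b = +0.7
  50·a + (-80)·b = -2.2
Eliminate b (×(-80) and ×30, subtract): -300·a = 10.00 → a = ∂h/∂x = -0.03333
Back-substitute: b = ∂h/∂y = +0.006667.
Flow = −∇h = (+0.03333 east, -0.006667 north), which points east.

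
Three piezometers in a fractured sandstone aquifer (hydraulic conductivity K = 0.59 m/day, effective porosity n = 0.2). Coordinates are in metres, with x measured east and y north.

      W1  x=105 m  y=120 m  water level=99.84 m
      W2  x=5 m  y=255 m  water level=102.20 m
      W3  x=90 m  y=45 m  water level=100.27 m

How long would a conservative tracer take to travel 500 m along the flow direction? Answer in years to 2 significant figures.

With h = a·x + b·y + c and W1 as origin, the differences give:
  (-100)·a + 135·b = +2.36
  (-15)·a + (-75)·b = +0.43
Eliminate b (×(-75) and ×135, subtract): 9525·a = -235.050 → a = ∂h/∂x = -0.02468
Back-substitute: b = ∂h/∂y = -0.0007979.
|∇h| = √(-0.02468² + -0.0007979²) = 0.02469
Seepage velocity v = K·i/n = 0.59 × 0.02469 / 0.2 = 0.07284 m/day.
t = 500 / 0.07284 = 6864 days = 18.8 years.

19 years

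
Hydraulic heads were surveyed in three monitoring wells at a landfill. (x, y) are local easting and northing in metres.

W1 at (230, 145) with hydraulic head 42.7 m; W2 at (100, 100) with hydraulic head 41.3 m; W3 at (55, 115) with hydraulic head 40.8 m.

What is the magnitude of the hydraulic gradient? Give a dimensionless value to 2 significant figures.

0.011

Differences from W1: to W2 (Δx, Δy, Δh) = (-130, -45, -1.4); to W3 = (-175, -30, -1.9).
Solve a·Δx + b·Δy = Δh: det = (-130)·(-30) − (-175)·(-45) = -3975.
∂h/∂x = [(-1.4)·(-30) − (-1.9)·(-45)] / -3975 = +0.01094
∂h/∂y = [(-130)·(-1.9) − (-175)·(-1.4)] / -3975 = -0.0005031
|∇h| = √(0.01094² + -0.0005031²) = 0.01095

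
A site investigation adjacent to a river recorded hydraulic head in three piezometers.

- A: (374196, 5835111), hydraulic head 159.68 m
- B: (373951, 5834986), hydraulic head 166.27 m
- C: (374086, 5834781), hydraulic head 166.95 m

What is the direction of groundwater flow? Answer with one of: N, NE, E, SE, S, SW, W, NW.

NE

Taking A as reference: B−A = (-245, -125, +6.59); C−A = (-110, -330, +7.27).
Solve a·Δx + b·Δy = Δh: det = (-245)·(-330) − (-110)·(-125) = 67100.
∂h/∂x = [(+6.59)·(-330) − (+7.27)·(-125)] / 67100 = -0.01887
∂h/∂y = [(-245)·(+7.27) − (-110)·(+6.59)] / 67100 = -0.01574
Flow = −∇h = (+0.01887 east, +0.01574 north), which points northeast.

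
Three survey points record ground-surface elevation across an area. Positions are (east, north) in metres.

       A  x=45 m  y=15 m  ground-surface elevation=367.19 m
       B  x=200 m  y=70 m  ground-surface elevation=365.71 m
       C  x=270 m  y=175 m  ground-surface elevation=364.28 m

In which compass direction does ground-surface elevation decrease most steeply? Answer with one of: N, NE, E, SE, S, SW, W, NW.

Taking A as reference: B−A = (155, 55, -1.48); C−A = (225, 160, -2.91).
Solve a·Δx + b·Δy = Δz: det = 155·160 − 225·55 = 12425.
∂z/∂x = [(-1.48)·160 − (-2.91)·55] / 12425 = -0.006177
∂z/∂y = [155·(-2.91) − 225·(-1.48)] / 12425 = -0.009501
Steepest decrease is along −∇f = (+0.006177 E, +0.009501 N) → northeast.

NE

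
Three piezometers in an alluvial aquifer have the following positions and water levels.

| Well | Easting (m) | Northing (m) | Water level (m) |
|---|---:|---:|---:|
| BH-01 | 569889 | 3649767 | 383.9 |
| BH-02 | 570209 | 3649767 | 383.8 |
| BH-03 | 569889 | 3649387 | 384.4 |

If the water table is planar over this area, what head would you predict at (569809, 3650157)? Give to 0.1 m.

∂h/∂x = (383.8 − 383.9) / (570209 − 569889) = -0.0003125
∂h/∂y = (384.4 − 383.9) / (3649387 − 3649767) = -0.001316
h(569809, 3650157) = 383.9 + (-0.0003125)·(-80) + (-0.001316)·(390) = 383.9 +0.025 -0.513 = 383.412 m.

383.4 m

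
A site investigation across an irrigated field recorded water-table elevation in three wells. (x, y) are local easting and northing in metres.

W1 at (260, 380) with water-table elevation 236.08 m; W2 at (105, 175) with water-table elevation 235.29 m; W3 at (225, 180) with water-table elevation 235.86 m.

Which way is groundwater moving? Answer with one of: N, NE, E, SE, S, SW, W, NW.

Three-point gradient (reference W1): Δ to W2 = (-155, -205, -0.79), Δ to W3 = (-35, -200, -0.22).
∂h/∂x = +0.004739, ∂h/∂y = +0.0002707 (det = 23825).
Flow = −∇h = (-0.004739 east, -0.0002707 north), which points west.

W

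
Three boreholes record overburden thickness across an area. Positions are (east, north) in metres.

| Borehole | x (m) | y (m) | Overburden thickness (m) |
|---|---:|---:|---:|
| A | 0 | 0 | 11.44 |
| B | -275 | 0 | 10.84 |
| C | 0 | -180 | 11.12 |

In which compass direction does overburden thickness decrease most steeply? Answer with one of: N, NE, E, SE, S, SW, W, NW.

∂d/∂x = (10.84 − 11.44) / (-275 − 0) = +0.002182
∂d/∂y = (11.12 − 11.44) / (-180 − 0) = +0.001778
Steepest decrease is along −∇f = (-0.002182 E, -0.001778 N) → southwest.

SW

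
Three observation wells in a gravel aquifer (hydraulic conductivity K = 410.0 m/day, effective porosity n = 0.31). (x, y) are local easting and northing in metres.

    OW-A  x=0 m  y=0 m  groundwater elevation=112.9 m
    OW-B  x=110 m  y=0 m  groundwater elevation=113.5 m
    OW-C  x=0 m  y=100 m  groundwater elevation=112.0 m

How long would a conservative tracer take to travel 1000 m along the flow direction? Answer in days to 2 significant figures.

∂h/∂x = (113.5 − 112.9) / (110 − 0) = +0.005455
∂h/∂y = (112.0 − 112.9) / (100 − 0) = -0.009000
|∇h| = √(0.005455² + -0.009000²) = 0.01052
Seepage velocity v = K·i/n = 410.0 × 0.01052 / 0.31 = 13.91 m/day.
t = 1000 / 13.91 = 71.89 days.

72 days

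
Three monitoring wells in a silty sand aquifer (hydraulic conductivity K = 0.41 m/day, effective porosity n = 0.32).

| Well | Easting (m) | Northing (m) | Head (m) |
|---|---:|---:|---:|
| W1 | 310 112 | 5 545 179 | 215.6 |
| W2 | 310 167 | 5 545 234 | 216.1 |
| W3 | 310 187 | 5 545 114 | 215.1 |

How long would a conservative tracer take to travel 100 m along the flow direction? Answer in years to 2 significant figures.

Differences from W1: to W2 (Δx, Δy, Δh) = (55, 55, +0.5); to W3 = (75, -65, -0.5).
Determinant of the coordinate differences = 55·(-65) − 75·55 = -7700.
∂h/∂x = [(+0.5)·(-65) − (-0.5)·55] / -7700 = +0.0006494
∂h/∂y = [55·(-0.5) − 75·(+0.5)] / -7700 = +0.008442
|∇h| = √(0.0006494² + 0.008442²) = 0.008467
Seepage velocity v = K·i/n = 0.41 × 0.008467 / 0.32 = 0.01085 m/day.
t = 100 / 0.01085 = 9217 days = 25.2 years.

25 years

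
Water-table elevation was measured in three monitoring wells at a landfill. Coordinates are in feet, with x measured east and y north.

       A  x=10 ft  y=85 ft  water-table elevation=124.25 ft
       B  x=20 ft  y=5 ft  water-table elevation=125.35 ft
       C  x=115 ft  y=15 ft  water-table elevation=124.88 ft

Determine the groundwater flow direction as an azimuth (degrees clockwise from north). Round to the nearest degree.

Differences from A: to B (Δx, Δy, Δh) = (10, -80, +1.10); to C = (105, -70, +0.63).
Solve a·Δx + b·Δy = Δh: det = 10·(-70) − 105·(-80) = 7700.
∂h/∂x = [(+1.10)·(-70) − (+0.63)·(-80)] / 7700 = -0.003455
∂h/∂y = [10·(+0.63) − 105·(+1.10)] / 7700 = -0.01418
Flow direction (−∇h) has components (+0.003455 E, +0.01418 N).
Azimuth = atan2(E, N) = atan2(+0.003455, +0.01418) = 13.7° ≈ 014°.

014°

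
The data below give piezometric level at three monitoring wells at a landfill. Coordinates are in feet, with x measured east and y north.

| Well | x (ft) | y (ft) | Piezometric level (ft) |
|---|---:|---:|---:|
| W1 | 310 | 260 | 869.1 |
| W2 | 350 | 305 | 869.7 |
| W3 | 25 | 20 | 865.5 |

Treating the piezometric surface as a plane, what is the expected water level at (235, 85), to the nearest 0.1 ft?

With h = a·x + b·y + c and W1 as origin, the differences give:
  40·a + 45·b = +0.6
  (-285)·a + (-240)·b = -3.6
Eliminate b (×(-240) and ×45, subtract): 3225·a = 18.00 → a = ∂h/∂x = +0.005581
Back-substitute: b = ∂h/∂y = +0.008372.
h(235, 85) = 869.1 + (+0.005581)·(-75) + (+0.008372)·(-175) = 869.1 -0.419 -1.465 = 867.216 ft.

867.2 ft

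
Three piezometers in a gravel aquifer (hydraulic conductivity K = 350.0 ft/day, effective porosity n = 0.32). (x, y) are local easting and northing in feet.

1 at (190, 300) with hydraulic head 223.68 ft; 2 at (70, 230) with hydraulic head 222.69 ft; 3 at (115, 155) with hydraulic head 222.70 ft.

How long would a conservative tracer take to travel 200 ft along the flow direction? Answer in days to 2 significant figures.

Taking 1 as reference: 2−1 = (-120, -70, -0.99); 3−1 = (-75, -145, -0.98).
Solve a·Δx + b·Δy = Δh: det = (-120)·(-145) − (-75)·(-70) = 12150.
∂h/∂x = [(-0.99)·(-145) − (-0.98)·(-70)] / 12150 = +0.006169
∂h/∂y = [(-120)·(-0.98) − (-75)·(-0.99)] / 12150 = +0.003568
|∇h| = √(0.006169² + 0.003568²) = 0.007127
Seepage velocity v = K·i/n = 350.0 × 0.007127 / 0.32 = 7.795 ft/day.
t = 200 / 7.795 = 25.66 days.

26 days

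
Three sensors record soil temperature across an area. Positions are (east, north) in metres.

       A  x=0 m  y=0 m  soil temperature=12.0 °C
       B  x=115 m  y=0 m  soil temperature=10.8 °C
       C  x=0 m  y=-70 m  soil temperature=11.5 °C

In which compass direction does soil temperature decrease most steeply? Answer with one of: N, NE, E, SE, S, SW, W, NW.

∂T/∂x = (10.8 − 12.0) / (115 − 0) = -0.01043
∂T/∂y = (11.5 − 12.0) / (-70 − 0) = +0.007143
Steepest decrease is along −∇f = (+0.01043 E, -0.007143 N) → southeast.

SE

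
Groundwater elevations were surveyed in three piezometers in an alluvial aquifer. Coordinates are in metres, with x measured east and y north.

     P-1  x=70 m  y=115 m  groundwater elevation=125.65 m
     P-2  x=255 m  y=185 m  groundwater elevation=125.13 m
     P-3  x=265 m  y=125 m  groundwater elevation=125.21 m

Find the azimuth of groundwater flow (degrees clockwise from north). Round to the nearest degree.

Three-point gradient (reference P-1): Δ to P-2 = (185, 70, -0.52), Δ to P-3 = (195, 10, -0.44).
∂h/∂x = -0.002169, ∂h/∂y = -0.001695 (det = -11800).
Flow direction (−∇h) has components (+0.002169 E, +0.001695 N).
Azimuth = atan2(E, N) = atan2(+0.002169, +0.001695) = 52.0° ≈ 052°.

052°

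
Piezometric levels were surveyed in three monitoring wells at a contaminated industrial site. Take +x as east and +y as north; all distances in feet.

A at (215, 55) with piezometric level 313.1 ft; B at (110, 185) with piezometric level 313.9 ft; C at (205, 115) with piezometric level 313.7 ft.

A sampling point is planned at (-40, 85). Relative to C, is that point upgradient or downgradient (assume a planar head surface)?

With h = a·x + b·y + c and A as origin, the differences give:
  (-105)·a + 130·b = +0.8
  (-10)·a + 60·b = +0.6
Eliminate b (×60 and ×130, subtract): -5000·a = -30.00 → a = ∂h/∂x = +0.006000
Back-substitute: b = ∂h/∂y = +0.01100.
Head at (-40, 85) = 313.1 + (+0.006000)·(-255) + (+0.01100)·(30) = 311.90 ft.
That is lower than the 313.7 ft at C, so the point is downgradient.

downgradient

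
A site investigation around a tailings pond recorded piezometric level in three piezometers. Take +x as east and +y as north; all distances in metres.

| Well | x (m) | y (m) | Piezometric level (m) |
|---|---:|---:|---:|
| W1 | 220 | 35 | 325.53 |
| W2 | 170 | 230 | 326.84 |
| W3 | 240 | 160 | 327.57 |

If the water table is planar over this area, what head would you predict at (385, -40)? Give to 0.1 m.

328.4 m

Taking W1 as reference: W2−W1 = (-50, 195, +1.31); W3−W1 = (20, 125, +2.04).
Solve a·Δx + b·Δy = Δh: det = (-50)·125 − 20·195 = -10150.
∂h/∂x = [(+1.31)·125 − (+2.04)·195] / -10150 = +0.02306
∂h/∂y = [(-50)·(+2.04) − 20·(+1.31)] / -10150 = +0.01263
h(385, -40) = 325.53 + (+0.02306)·(165) + (+0.01263)·(-75) = 325.53 +3.805 -0.947 = 328.387 m.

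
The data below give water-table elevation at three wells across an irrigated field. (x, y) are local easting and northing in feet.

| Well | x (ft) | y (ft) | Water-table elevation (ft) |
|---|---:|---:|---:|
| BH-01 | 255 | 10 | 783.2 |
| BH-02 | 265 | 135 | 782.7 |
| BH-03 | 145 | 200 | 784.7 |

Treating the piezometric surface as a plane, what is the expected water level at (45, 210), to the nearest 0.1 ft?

786.5 ft

With h = a·x + b·y + c and BH-01 as origin, the differences give:
  10·a + 125·b = -0.5
  (-110)·a + 190·b = +1.5
Eliminate b (×190 and ×125, subtract): 15650·a = -282.50 → a = ∂h/∂x = -0.01805
Back-substitute: b = ∂h/∂y = -0.002556.
h(45, 210) = 783.2 + (-0.01805)·(-210) + (-0.002556)·(200) = 783.2 +3.791 -0.511 = 786.480 ft.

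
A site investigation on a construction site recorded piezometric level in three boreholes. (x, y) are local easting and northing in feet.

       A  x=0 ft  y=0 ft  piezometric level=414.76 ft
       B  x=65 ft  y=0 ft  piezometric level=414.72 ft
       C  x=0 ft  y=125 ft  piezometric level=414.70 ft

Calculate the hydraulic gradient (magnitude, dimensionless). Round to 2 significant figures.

0.00078

∂h/∂x = (414.72 − 414.76) / (65 − 0) = -0.0006154
∂h/∂y = (414.70 − 414.76) / (125 − 0) = -0.0004800
|∇h| = √(-0.0006154² + -0.0004800²) = 0.0007805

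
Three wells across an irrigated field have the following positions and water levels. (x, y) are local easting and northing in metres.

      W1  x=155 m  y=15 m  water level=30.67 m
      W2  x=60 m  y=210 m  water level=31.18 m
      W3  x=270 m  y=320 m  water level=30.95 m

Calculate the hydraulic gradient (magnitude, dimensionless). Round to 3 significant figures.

With h = a·x + b·y + c and W1 as origin, the differences give:
  (-95)·a + 195·b = +0.51
  115·a + 305·b = +0.28
Eliminate b (×305 and ×195, subtract): -51400·a = 100.950 → a = ∂h/∂x = -0.001964
Back-substitute: b = ∂h/∂y = +0.001659.
|∇h| = √(-0.001964² + 0.001659²) = 0.002571

0.00257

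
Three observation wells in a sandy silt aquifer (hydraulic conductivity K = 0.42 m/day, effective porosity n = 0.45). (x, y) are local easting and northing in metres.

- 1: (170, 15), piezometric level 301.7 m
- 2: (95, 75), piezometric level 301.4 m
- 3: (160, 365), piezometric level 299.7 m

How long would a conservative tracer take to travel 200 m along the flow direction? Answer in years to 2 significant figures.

100 years

Taking 1 as reference: 2−1 = (-75, 60, -0.3); 3−1 = (-10, 350, -2.0).
Solve a·Δx + b·Δy = Δh: det = (-75)·350 − (-10)·60 = -25650.
∂h/∂x = [(-0.3)·350 − (-2.0)·60] / -25650 = -0.0005848
∂h/∂y = [(-75)·(-2.0) − (-10)·(-0.3)] / -25650 = -0.005731
|∇h| = √(-0.0005848² + -0.005731²) = 0.005761
Seepage velocity v = K·i/n = 0.42 × 0.005761 / 0.45 = 0.005377 m/day.
t = 200 / 0.005377 = 3.72e+04 days = 102 years.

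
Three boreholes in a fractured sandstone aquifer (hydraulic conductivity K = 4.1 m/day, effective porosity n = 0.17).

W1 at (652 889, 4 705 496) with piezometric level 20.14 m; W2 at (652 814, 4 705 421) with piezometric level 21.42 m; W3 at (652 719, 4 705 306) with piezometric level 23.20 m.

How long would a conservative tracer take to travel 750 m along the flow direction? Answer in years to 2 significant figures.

7.0 years

Three-point gradient (reference W1): Δ to W2 = (-75, -75, +1.28), Δ to W3 = (-170, -190, +3.06).
∂h/∂x = -0.009133, ∂h/∂y = -0.007933 (det = 1500).
|∇h| = √(-0.009133² + -0.007933²) = 0.0121
Seepage velocity v = K·i/n = 4.1 × 0.0121 / 0.17 = 0.2918 m/day.
t = 750 / 0.2918 = 2570 days = 7.04 years.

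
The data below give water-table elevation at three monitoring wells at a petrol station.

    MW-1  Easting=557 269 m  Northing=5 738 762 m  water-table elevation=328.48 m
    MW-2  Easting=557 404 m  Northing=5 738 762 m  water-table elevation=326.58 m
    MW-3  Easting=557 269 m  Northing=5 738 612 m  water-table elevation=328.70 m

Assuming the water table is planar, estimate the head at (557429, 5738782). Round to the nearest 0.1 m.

326.2 m

∂h/∂x = (326.58 − 328.48) / (557404 − 557269) = -0.01407
∂h/∂y = (328.70 − 328.48) / (5738612 − 5738762) = -0.001467
h(557429, 5738782) = 328.48 + (-0.01407)·(160) + (-0.001467)·(20) = 328.48 -2.252 -0.029 = 326.199 m.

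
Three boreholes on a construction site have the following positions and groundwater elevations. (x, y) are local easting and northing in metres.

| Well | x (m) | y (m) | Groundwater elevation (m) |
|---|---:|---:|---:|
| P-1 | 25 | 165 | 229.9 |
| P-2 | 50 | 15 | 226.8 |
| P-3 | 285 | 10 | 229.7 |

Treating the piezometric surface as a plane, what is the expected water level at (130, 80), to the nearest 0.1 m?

229.3 m

With h = a·x + b·y + c and P-1 as origin, the differences give:
  25·a + (-150)·b = -3.1
  260·a + (-155)·b = -0.2
Eliminate b (×(-155) and ×(-150), subtract): 35125·a = 450.50 → a = ∂h/∂x = +0.01283
Back-substitute: b = ∂h/∂y = +0.02280.
h(130, 80) = 229.9 + (+0.01283)·(105) + (+0.02280)·(-85) = 229.9 +1.347 -1.938 = 229.308 m.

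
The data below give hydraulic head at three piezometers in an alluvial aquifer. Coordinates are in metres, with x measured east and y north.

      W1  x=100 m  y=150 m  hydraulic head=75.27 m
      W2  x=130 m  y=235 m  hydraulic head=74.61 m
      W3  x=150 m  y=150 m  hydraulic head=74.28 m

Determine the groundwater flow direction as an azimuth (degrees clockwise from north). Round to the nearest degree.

Differences from W1: to W2 (Δx, Δy, Δh) = (30, 85, -0.66); to W3 = (50, 0, -0.99).
Determinant of the coordinate differences = 30·0 − 50·85 = -4250.
∂h/∂x = [(-0.66)·0 − (-0.99)·85] / -4250 = -0.01980
∂h/∂y = [30·(-0.99) − 50·(-0.66)] / -4250 = -0.0007765
Flow direction (−∇h) has components (+0.01980 E, +0.0007765 N).
Azimuth = atan2(E, N) = atan2(+0.01980, +0.0007765) = 87.8° ≈ 088°.

088°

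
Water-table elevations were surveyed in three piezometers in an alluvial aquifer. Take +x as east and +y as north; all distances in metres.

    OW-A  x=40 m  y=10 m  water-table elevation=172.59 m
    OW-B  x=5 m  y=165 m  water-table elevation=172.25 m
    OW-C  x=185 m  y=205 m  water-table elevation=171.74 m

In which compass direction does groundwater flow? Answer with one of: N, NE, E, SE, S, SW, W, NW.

With h = a·x + b·y + c and OW-A as origin, the differences give:
  (-35)·a + 155·b = -0.34
  145·a + 195·b = -0.85
Eliminate b (×195 and ×155, subtract): -29300·a = 65.450 → a = ∂h/∂x = -0.002234
Back-substitute: b = ∂h/∂y = -0.002698.
Flow = −∇h = (+0.002234 east, +0.002698 north), which points northeast.

NE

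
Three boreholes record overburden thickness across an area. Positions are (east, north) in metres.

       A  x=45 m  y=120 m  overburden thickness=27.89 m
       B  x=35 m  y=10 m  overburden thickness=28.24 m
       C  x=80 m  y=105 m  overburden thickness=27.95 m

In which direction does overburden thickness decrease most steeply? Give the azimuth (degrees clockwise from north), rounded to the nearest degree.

354°

With d = a·x + b·y + c and A as origin, the differences give:
  (-10)·a + (-110)·b = +0.35
  35·a + (-15)·b = +0.06
Eliminate b (×(-15) and ×(-110), subtract): 4000·a = 1.350 → a = ∂d/∂x = +0.0003375
Back-substitute: b = ∂d/∂y = -0.003212.
Steepest decrease is along −∇f: components (-0.0003375 E, +0.003212 N).
Azimuth = atan2(-0.0003375, +0.003212) = 354.0° ≈ 354°.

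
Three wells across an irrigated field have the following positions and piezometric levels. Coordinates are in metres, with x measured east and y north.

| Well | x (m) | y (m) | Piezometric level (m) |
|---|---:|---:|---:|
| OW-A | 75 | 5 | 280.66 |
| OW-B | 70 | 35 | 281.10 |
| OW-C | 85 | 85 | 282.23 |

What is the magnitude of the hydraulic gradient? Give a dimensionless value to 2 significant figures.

0.024

Differences from OW-A: to OW-B (Δx, Δy, Δh) = (-5, 30, +0.44); to OW-C = (10, 80, +1.57).
Solve a·Δx + b·Δy = Δh: det = (-5)·80 − 10·30 = -700.
∂h/∂x = [(+0.44)·80 − (+1.57)·30] / -700 = +0.01700
∂h/∂y = [(-5)·(+1.57) − 10·(+0.44)] / -700 = +0.01750
|∇h| = √(0.01700² + 0.01750²) = 0.0244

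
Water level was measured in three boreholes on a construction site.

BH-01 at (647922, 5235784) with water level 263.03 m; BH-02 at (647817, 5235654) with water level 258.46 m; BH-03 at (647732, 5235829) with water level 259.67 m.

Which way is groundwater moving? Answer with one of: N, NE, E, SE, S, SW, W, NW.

Differences from BH-01: to BH-02 (Δx, Δy, Δh) = (-105, -130, -4.57); to BH-03 = (-190, 45, -3.36).
Determinant of the coordinate differences = (-105)·45 − (-190)·(-130) = -29425.
∂h/∂x = [(-4.57)·45 − (-3.36)·(-130)] / -29425 = +0.02183
∂h/∂y = [(-105)·(-3.36) − (-190)·(-4.57)] / -29425 = +0.01752
Flow = −∇h = (-0.02183 east, -0.01752 north), which points southwest.

SW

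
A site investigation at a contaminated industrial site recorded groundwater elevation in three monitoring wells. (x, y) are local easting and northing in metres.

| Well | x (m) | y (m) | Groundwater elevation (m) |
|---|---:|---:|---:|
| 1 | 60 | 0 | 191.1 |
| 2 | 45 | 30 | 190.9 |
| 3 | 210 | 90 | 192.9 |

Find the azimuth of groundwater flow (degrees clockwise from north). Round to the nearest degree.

272°

With h = a·x + b·y + c and 1 as origin, the differences give:
  (-15)·a + 30·b = -0.2
  150·a + 90·b = +1.8
Eliminate b (×90 and ×30, subtract): -5850·a = -72.00 → a = ∂h/∂x = +0.01231
Back-substitute: b = ∂h/∂y = -0.0005128.
Flow direction (−∇h) has components (-0.01231 E, +0.0005128 N).
Azimuth = atan2(E, N) = atan2(-0.01231, +0.0005128) = 272.4° ≈ 272°.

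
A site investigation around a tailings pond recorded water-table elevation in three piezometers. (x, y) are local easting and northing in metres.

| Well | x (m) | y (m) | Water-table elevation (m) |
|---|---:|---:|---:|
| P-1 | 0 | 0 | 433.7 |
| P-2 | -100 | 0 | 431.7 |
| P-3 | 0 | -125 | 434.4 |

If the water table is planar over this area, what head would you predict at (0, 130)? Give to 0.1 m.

∂h/∂x = (431.7 − 433.7) / (-100 − 0) = +0.02000
∂h/∂y = (434.4 − 433.7) / (-125 − 0) = -0.005600
h(0, 130) = 433.7 + (+0.02000)·(0) + (-0.005600)·(130) = 433.7 +0.000 -0.728 = 432.972 m.

433.0 m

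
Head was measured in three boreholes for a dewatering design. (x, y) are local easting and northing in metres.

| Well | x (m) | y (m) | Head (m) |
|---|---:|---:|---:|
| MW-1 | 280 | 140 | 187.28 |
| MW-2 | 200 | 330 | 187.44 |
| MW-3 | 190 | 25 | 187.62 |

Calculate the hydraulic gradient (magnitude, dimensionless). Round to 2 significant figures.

0.0032

Taking MW-1 as reference: MW-2−MW-1 = (-80, 190, +0.16); MW-3−MW-1 = (-90, -115, +0.34).
Solve a·Δx + b·Δy = Δh: det = (-80)·(-115) − (-90)·190 = 26300.
∂h/∂x = [(+0.16)·(-115) − (+0.34)·190] / 26300 = -0.003156
∂h/∂y = [(-80)·(+0.34) − (-90)·(+0.16)] / 26300 = -0.0004867
|∇h| = √(-0.003156² + -0.0004867²) = 0.003193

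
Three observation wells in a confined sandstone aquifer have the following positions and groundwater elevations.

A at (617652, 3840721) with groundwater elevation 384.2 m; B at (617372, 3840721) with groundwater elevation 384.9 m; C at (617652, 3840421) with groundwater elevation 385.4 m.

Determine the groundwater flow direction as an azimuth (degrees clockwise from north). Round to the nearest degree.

∂h/∂x = (384.9 − 384.2) / (617372 − 617652) = -0.002500
∂h/∂y = (385.4 − 384.2) / (3840421 − 3840721) = -0.004000
Flow direction (−∇h) has components (+0.002500 E, +0.004000 N).
Azimuth = atan2(E, N) = atan2(+0.002500, +0.004000) = 32.0° ≈ 032°.

032°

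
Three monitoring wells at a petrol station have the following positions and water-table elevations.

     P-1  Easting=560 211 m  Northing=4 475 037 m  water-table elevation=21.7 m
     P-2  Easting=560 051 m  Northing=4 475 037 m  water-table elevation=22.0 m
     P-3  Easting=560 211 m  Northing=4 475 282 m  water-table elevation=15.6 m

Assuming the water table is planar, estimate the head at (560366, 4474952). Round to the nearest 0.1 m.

23.5 m

∂h/∂x = (22.0 − 21.7) / (560051 − 560211) = -0.001875
∂h/∂y = (15.6 − 21.7) / (4475282 − 4475037) = -0.02490
h(560366, 4474952) = 21.7 + (-0.001875)·(155) + (-0.02490)·(-85) = 21.7 -0.291 +2.116 = 23.526 m.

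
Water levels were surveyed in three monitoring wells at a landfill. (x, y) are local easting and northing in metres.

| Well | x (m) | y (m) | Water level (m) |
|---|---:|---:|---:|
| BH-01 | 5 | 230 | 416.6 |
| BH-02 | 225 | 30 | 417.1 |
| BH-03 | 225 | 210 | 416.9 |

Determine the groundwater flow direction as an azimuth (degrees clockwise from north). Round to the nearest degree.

311°

Three-point gradient (reference BH-01): Δ to BH-02 = (220, -200, +0.5), Δ to BH-03 = (220, -20, +0.3).
∂h/∂x = +0.001263, ∂h/∂y = -0.001111 (det = 39600).
Flow direction (−∇h) has components (-0.001263 E, +0.001111 N).
Azimuth = atan2(E, N) = atan2(-0.001263, +0.001111) = 311.3° ≈ 311°.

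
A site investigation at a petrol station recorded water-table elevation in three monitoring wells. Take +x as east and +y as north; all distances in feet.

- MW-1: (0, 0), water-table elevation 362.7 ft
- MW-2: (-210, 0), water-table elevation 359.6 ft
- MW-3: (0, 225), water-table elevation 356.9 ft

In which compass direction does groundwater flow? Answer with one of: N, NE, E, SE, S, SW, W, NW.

NW

∂h/∂x = (359.6 − 362.7) / (-210 − 0) = +0.01476
∂h/∂y = (356.9 − 362.7) / (225 − 0) = -0.02578
Flow = −∇h = (-0.01476 east, +0.02578 north), which points northwest.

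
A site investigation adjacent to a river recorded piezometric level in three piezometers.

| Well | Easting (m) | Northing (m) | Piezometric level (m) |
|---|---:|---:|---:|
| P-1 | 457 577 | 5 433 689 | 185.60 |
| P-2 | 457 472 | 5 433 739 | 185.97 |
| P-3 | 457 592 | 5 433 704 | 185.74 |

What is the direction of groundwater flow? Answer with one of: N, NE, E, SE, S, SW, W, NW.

Three-point gradient (reference P-1): Δ to P-2 = (-105, 50, +0.37), Δ to P-3 = (15, 15, +0.14).
∂h/∂x = +0.0006237, ∂h/∂y = +0.008710 (det = -2325).
Flow = −∇h = (-0.0006237 east, -0.008710 north), which points south.

S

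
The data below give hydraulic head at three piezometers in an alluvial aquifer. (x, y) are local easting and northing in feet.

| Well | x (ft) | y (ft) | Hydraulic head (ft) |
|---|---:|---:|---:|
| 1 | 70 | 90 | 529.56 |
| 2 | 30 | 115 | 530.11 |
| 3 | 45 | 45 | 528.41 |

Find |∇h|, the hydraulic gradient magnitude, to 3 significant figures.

0.0247

Taking 1 as reference: 2−1 = (-40, 25, +0.55); 3−1 = (-25, -45, -1.15).
Solve a·Δx + b·Δy = Δh: det = (-40)·(-45) − (-25)·25 = 2425.
∂h/∂x = [(+0.55)·(-45) − (-1.15)·25] / 2425 = +0.001649
∂h/∂y = [(-40)·(-1.15) − (-25)·(+0.55)] / 2425 = +0.02464
|∇h| = √(0.001649² + 0.02464²) = 0.0247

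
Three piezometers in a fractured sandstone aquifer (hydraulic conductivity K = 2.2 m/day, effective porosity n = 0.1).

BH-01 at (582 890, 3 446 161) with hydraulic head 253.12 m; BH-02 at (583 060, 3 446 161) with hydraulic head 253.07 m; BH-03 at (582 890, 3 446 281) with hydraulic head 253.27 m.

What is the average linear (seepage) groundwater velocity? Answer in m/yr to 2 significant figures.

∂h/∂x = (253.07 − 253.12) / (583060 − 582890) = -0.0002941
∂h/∂y = (253.27 − 253.12) / (3446281 − 3446161) = +0.001250
|∇h| = √(-0.0002941² + 0.001250²) = 0.001284
Seepage velocity v = K·i/n = 2.2 × 0.001284 / 0.1 = 0.02825 m/day = 10.32 m/yr.

10 m/yr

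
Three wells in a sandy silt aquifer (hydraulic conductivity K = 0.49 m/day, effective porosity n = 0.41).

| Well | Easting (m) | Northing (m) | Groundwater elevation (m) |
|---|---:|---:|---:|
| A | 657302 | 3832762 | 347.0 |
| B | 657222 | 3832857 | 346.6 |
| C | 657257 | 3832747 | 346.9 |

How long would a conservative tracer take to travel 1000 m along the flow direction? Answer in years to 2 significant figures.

680 years

Taking A as reference: B−A = (-80, 95, -0.4); C−A = (-45, -15, -0.1).
Solve a·Δx + b·Δy = Δh: det = (-80)·(-15) − (-45)·95 = 5475.
∂h/∂x = [(-0.4)·(-15) − (-0.1)·95] / 5475 = +0.002831
∂h/∂y = [(-80)·(-0.1) − (-45)·(-0.4)] / 5475 = -0.001826
|∇h| = √(0.002831² + -0.001826²) = 0.003369
Seepage velocity v = K·i/n = 0.49 × 0.003369 / 0.41 = 0.004026 m/day.
t = 1000 / 0.004026 = 2.484e+05 days = 680 years.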